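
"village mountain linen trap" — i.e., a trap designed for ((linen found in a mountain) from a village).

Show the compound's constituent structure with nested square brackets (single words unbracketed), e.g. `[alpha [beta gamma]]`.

[[village [mountain linen]] trap]

The outermost head in the paraphrase is "trap", modified by "village mountain linen".
Within "village mountain linen", the head is "linen" (specifically "mountain linen") and the modifier is "village".
Within "mountain linen", the head is "linen" and the modifier is "mountain".
Assembled: [[village [mountain linen]] trap].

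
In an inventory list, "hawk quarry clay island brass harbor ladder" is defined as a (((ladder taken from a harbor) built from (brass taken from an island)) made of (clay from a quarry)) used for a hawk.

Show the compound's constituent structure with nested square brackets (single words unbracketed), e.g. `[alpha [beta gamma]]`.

[hawk [[quarry clay] [[island brass] [harbor ladder]]]]

The outermost head in the paraphrase is "ladder" (specifically "quarry clay island brass harbor ladder"), modified by "hawk".
Within "quarry clay island brass harbor ladder", the head is "ladder" (specifically "island brass harbor ladder") and the modifier is "quarry clay".
Within "quarry clay", the head is "clay" and the modifier is "quarry".
Within "island brass harbor ladder", the head is "ladder" (specifically "harbor ladder") and the modifier is "island brass".
Within "island brass", the head is "brass" and the modifier is "island".
Within "harbor ladder", the head is "ladder" and the modifier is "harbor".
So the structure is [hawk [[quarry clay] [[island brass] [harbor ladder]]]].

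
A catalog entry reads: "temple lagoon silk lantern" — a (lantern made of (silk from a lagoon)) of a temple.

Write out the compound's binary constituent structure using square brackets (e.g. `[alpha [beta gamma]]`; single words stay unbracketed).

The outermost head in the paraphrase is "lantern" (specifically "lagoon silk lantern"), modified by "temple".
Inside "lagoon silk lantern": head "lantern", modifier "lagoon silk".
Inside "lagoon silk": head "silk", modifier "lagoon".
Putting it together: [temple [[lagoon silk] lantern]].

[temple [[lagoon silk] lantern]]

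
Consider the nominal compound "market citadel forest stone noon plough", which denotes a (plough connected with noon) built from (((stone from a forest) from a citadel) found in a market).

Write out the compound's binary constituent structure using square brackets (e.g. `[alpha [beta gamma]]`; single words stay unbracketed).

Overall it is a kind of plough (specifically "noon plough"); the modifier is "market citadel forest stone".
Within "market citadel forest stone", the head is "stone" (specifically "citadel forest stone") and the modifier is "market".
Within "citadel forest stone", the head is "stone" (specifically "forest stone") and the modifier is "citadel".
Within "forest stone", the head is "stone" and the modifier is "forest".
Within "noon plough", the head is "plough" and the modifier is "noon".
Assembled: [[market [citadel [forest stone]]] [noon plough]].

[[market [citadel [forest stone]]] [noon plough]]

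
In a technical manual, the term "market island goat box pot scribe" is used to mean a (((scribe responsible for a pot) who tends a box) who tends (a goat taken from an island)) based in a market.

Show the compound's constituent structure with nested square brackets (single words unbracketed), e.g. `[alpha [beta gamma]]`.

[market [[island goat] [box [pot scribe]]]]

Overall it is a kind of scribe (specifically "island goat box pot scribe"); the modifier is "market".
Inside "island goat box pot scribe": head "scribe" (specifically "box pot scribe"), modifier "island goat".
Inside "island goat": head "goat", modifier "island".
Inside "box pot scribe": head "scribe" (specifically "pot scribe"), modifier "box".
Inside "pot scribe": head "scribe", modifier "pot".
Assembled: [market [[island goat] [box [pot scribe]]]].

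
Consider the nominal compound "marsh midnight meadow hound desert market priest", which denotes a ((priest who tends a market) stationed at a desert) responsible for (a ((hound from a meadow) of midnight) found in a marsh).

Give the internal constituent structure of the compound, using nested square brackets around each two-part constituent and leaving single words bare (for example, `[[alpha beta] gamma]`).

[[marsh [midnight [meadow hound]]] [desert [market priest]]]

Overall it is a kind of priest (specifically "desert market priest"); the modifier is "marsh midnight meadow hound".
"marsh midnight meadow hound" → head "hound" (specifically "midnight meadow hound"), modifier "marsh".
"midnight meadow hound" → head "hound" (specifically "meadow hound"), modifier "midnight".
"meadow hound" → head "hound", modifier "meadow".
"desert market priest" → head "priest" (specifically "market priest"), modifier "desert".
"market priest" → head "priest", modifier "market".
So the structure is [[marsh [midnight [meadow hound]]] [desert [market priest]]].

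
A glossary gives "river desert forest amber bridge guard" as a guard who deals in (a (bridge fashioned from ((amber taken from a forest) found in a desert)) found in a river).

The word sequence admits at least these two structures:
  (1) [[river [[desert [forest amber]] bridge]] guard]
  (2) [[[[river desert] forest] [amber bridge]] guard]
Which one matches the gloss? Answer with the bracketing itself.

The paraphrase's head is the "guard" part ("guard"); its modifier is "river desert forest amber bridge".
That top-level split, carried through the inner groups, gives [[river [[desert [forest amber]] bridge]] guard].

[[river [[desert [forest amber]] bridge]] guard]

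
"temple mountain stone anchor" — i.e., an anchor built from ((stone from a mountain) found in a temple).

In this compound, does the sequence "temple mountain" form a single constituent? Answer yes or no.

no

The top-level split is [temple mountain stone] [anchor]; the full structure is [[temple [mountain stone]] anchor].
"temple mountain" straddles a constituent boundary, so it is not a single unit.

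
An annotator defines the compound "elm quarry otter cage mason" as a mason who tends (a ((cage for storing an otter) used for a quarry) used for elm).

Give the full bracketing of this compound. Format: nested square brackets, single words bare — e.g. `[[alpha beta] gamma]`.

[[elm [quarry [otter cage]]] mason]

Overall it is a kind of mason; the modifier is "elm quarry otter cage".
Inside "elm quarry otter cage": head "cage" (specifically "quarry otter cage"), modifier "elm".
Inside "quarry otter cage": head "cage" (specifically "otter cage"), modifier "quarry".
Inside "otter cage": head "cage", modifier "otter".
So the structure is [[elm [quarry [otter cage]]] mason].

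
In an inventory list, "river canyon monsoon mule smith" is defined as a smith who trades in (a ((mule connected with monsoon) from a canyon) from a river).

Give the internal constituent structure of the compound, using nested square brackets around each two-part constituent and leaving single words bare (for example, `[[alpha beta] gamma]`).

At the top level: head "smith"; modifier "river canyon monsoon mule".
Within "river canyon monsoon mule", the head is "mule" (specifically "canyon monsoon mule") and the modifier is "river".
Within "canyon monsoon mule", the head is "mule" (specifically "monsoon mule") and the modifier is "canyon".
Within "monsoon mule", the head is "mule" and the modifier is "monsoon".
So the structure is [[river [canyon [monsoon mule]]] smith].

[[river [canyon [monsoon mule]]] smith]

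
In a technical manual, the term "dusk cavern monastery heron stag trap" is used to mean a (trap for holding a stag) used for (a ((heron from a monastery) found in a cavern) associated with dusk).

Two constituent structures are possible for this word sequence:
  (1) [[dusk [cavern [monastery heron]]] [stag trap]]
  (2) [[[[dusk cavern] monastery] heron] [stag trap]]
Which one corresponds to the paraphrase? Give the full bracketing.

[[dusk [cavern [monastery heron]]] [stag trap]]

The paraphrase's head is the "trap" part ("stag trap"); its modifier is "dusk cavern monastery heron".
That top-level split, carried through the inner groups, gives [[dusk [cavern [monastery heron]]] [stag trap]].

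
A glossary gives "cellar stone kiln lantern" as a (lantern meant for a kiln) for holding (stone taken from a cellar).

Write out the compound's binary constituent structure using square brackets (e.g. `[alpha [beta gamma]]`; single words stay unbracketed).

The outermost head in the paraphrase is "lantern" (specifically "kiln lantern"), modified by "cellar stone".
Inside "cellar stone": head "stone", modifier "cellar".
Inside "kiln lantern": head "lantern", modifier "kiln".
Putting it together: [[cellar stone] [kiln lantern]].

[[cellar stone] [kiln lantern]]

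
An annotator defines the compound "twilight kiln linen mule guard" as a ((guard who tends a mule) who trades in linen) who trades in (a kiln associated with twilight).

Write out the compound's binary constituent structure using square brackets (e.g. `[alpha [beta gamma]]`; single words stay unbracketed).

The outermost head in the paraphrase is "guard" (specifically "linen mule guard"), modified by "twilight kiln".
"twilight kiln" → head "kiln", modifier "twilight".
"linen mule guard" → head "guard" (specifically "mule guard"), modifier "linen".
"mule guard" → head "guard", modifier "mule".
Assembled: [[twilight kiln] [linen [mule guard]]].

[[twilight kiln] [linen [mule guard]]]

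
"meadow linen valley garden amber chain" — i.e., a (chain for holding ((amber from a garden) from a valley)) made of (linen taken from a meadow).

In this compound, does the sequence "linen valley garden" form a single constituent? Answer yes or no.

no

The top-level split is [meadow linen] [valley garden amber chain]; the full structure is [[meadow linen] [[valley [garden amber]] chain]].
"linen valley garden" straddles a constituent boundary, so it is not a single unit.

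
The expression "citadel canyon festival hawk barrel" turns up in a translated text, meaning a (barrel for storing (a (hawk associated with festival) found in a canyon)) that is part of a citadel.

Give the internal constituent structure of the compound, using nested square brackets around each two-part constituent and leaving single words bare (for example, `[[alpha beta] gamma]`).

[citadel [[canyon [festival hawk]] barrel]]

Whole compound: head "barrel" (specifically "canyon festival hawk barrel"), modifier "citadel".
Inside "canyon festival hawk barrel": head "barrel", modifier "canyon festival hawk".
Inside "canyon festival hawk": head "hawk" (specifically "festival hawk"), modifier "canyon".
Inside "festival hawk": head "hawk", modifier "festival".
So the structure is [citadel [[canyon [festival hawk]] barrel]].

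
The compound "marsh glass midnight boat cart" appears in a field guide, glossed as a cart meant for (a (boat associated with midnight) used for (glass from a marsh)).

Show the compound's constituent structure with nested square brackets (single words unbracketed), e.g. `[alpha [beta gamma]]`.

[[[marsh glass] [midnight boat]] cart]

Overall it is a kind of cart; the modifier is "marsh glass midnight boat".
"marsh glass midnight boat" → head "boat" (specifically "midnight boat"), modifier "marsh glass".
"marsh glass" → head "glass", modifier "marsh".
"midnight boat" → head "boat", modifier "midnight".
Assembled: [[[marsh glass] [midnight boat]] cart].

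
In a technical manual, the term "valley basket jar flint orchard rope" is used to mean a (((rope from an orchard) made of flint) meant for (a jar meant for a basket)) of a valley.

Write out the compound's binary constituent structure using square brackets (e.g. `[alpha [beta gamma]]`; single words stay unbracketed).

At the top level: head "rope" (specifically "basket jar flint orchard rope"); modifier "valley".
Within "basket jar flint orchard rope", the head is "rope" (specifically "flint orchard rope") and the modifier is "basket jar".
Within "basket jar", the head is "jar" and the modifier is "basket".
Within "flint orchard rope", the head is "rope" (specifically "orchard rope") and the modifier is "flint".
Within "orchard rope", the head is "rope" and the modifier is "orchard".
So the structure is [valley [[basket jar] [flint [orchard rope]]]].

[valley [[basket jar] [flint [orchard rope]]]]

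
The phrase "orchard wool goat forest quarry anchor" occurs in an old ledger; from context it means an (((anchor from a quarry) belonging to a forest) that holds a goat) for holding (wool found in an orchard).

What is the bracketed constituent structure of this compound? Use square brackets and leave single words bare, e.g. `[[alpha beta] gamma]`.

[[orchard wool] [goat [forest [quarry anchor]]]]

Whole compound: head "anchor" (specifically "goat forest quarry anchor"), modifier "orchard wool".
Inside "orchard wool": head "wool", modifier "orchard".
Inside "goat forest quarry anchor": head "anchor" (specifically "forest quarry anchor"), modifier "goat".
Inside "forest quarry anchor": head "anchor" (specifically "quarry anchor"), modifier "forest".
Inside "quarry anchor": head "anchor", modifier "quarry".
Assembled: [[orchard wool] [goat [forest [quarry anchor]]]].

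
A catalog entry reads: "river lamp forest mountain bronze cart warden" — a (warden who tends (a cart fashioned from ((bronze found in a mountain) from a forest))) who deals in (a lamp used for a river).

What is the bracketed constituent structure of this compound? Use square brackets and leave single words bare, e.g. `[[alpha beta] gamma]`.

Overall it is a kind of warden (specifically "forest mountain bronze cart warden"); the modifier is "river lamp".
Within "river lamp", the head is "lamp" and the modifier is "river".
Within "forest mountain bronze cart warden", the head is "warden" and the modifier is "forest mountain bronze cart".
Within "forest mountain bronze cart", the head is "cart" and the modifier is "forest mountain bronze".
Within "forest mountain bronze", the head is "bronze" (specifically "mountain bronze") and the modifier is "forest".
Within "mountain bronze", the head is "bronze" and the modifier is "mountain".
So the structure is [[river lamp] [[[forest [mountain bronze]] cart] warden]].

[[river lamp] [[[forest [mountain bronze]] cart] warden]]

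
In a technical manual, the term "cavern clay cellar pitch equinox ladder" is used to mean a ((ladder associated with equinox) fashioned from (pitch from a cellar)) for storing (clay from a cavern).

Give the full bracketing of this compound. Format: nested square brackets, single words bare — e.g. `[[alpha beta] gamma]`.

Whole compound: head "ladder" (specifically "cellar pitch equinox ladder"), modifier "cavern clay".
Inside "cavern clay": head "clay", modifier "cavern".
Inside "cellar pitch equinox ladder": head "ladder" (specifically "equinox ladder"), modifier "cellar pitch".
Inside "cellar pitch": head "pitch", modifier "cellar".
Inside "equinox ladder": head "ladder", modifier "equinox".
So the structure is [[cavern clay] [[cellar pitch] [equinox ladder]]].

[[cavern clay] [[cellar pitch] [equinox ladder]]]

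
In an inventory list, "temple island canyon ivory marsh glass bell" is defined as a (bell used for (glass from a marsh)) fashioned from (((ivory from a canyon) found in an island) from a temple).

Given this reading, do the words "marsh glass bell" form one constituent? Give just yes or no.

The paraphrase groups the words so that "marsh glass bell" is one unit: it corresponds to a single parenthesized sub-phrase.
The full structure is [[temple [island [canyon ivory]]] [[marsh glass] bell]], in which [marsh glass bell] is a constituent.

yes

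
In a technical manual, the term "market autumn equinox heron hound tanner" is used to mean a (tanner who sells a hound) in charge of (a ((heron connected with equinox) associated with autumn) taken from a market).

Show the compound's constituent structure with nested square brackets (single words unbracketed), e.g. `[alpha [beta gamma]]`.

[[market [autumn [equinox heron]]] [hound tanner]]

The outermost head in the paraphrase is "tanner" (specifically "hound tanner"), modified by "market autumn equinox heron".
Within "market autumn equinox heron", the head is "heron" (specifically "autumn equinox heron") and the modifier is "market".
Within "autumn equinox heron", the head is "heron" (specifically "equinox heron") and the modifier is "autumn".
Within "equinox heron", the head is "heron" and the modifier is "equinox".
Within "hound tanner", the head is "tanner" and the modifier is "hound".
Assembled: [[market [autumn [equinox heron]]] [hound tanner]].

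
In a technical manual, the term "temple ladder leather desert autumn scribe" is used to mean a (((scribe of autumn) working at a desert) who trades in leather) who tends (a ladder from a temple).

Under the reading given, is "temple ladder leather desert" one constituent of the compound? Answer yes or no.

no

The top-level split is [temple ladder] [leather desert autumn scribe]; the full structure is [[temple ladder] [leather [desert [autumn scribe]]]].
"temple ladder leather desert" straddles a constituent boundary, so it is not a single unit.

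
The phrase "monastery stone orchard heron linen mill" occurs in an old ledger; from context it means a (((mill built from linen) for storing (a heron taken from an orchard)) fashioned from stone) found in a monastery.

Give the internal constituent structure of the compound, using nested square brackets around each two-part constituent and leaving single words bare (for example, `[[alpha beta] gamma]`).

[monastery [stone [[orchard heron] [linen mill]]]]

At the top level: head "mill" (specifically "stone orchard heron linen mill"); modifier "monastery".
"stone orchard heron linen mill" → head "mill" (specifically "orchard heron linen mill"), modifier "stone".
"orchard heron linen mill" → head "mill" (specifically "linen mill"), modifier "orchard heron".
"orchard heron" → head "heron", modifier "orchard".
"linen mill" → head "mill", modifier "linen".
Putting it together: [monastery [stone [[orchard heron] [linen mill]]]].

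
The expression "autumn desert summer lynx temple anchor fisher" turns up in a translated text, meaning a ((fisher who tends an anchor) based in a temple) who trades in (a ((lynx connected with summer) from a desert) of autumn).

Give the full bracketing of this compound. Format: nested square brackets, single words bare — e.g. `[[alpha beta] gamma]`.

The outermost head in the paraphrase is "fisher" (specifically "temple anchor fisher"), modified by "autumn desert summer lynx".
Inside "autumn desert summer lynx": head "lynx" (specifically "desert summer lynx"), modifier "autumn".
Inside "desert summer lynx": head "lynx" (specifically "summer lynx"), modifier "desert".
Inside "summer lynx": head "lynx", modifier "summer".
Inside "temple anchor fisher": head "fisher" (specifically "anchor fisher"), modifier "temple".
Inside "anchor fisher": head "fisher", modifier "anchor".
Assembled: [[autumn [desert [summer lynx]]] [temple [anchor fisher]]].

[[autumn [desert [summer lynx]]] [temple [anchor fisher]]]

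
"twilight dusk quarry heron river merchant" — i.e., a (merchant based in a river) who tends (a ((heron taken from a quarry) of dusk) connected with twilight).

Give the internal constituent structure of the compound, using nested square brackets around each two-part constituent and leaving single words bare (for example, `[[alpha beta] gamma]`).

[[twilight [dusk [quarry heron]]] [river merchant]]

Overall it is a kind of merchant (specifically "river merchant"); the modifier is "twilight dusk quarry heron".
"twilight dusk quarry heron" → head "heron" (specifically "dusk quarry heron"), modifier "twilight".
"dusk quarry heron" → head "heron" (specifically "quarry heron"), modifier "dusk".
"quarry heron" → head "heron", modifier "quarry".
"river merchant" → head "merchant", modifier "river".
Assembled: [[twilight [dusk [quarry heron]]] [river merchant]].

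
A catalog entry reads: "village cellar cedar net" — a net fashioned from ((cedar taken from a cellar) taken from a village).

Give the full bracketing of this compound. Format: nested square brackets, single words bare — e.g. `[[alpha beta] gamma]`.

Whole compound: head "net", modifier "village cellar cedar".
Inside "village cellar cedar": head "cedar" (specifically "cellar cedar"), modifier "village".
Inside "cellar cedar": head "cedar", modifier "cellar".
So the structure is [[village [cellar cedar]] net].

[[village [cellar cedar]] net]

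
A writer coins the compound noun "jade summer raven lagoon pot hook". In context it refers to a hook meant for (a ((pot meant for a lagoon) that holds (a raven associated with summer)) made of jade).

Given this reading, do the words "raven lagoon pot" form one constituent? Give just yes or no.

The top-level split is [jade summer raven lagoon pot] [hook]; the full structure is [[jade [[summer raven] [lagoon pot]]] hook].
"raven lagoon pot" straddles a constituent boundary, so it is not a single unit.

no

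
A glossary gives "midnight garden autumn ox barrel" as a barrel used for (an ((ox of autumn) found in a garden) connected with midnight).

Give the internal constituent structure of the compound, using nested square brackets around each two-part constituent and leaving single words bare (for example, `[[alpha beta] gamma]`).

Whole compound: head "barrel", modifier "midnight garden autumn ox".
Within "midnight garden autumn ox", the head is "ox" (specifically "garden autumn ox") and the modifier is "midnight".
Within "garden autumn ox", the head is "ox" (specifically "autumn ox") and the modifier is "garden".
Within "autumn ox", the head is "ox" and the modifier is "autumn".
So the structure is [[midnight [garden [autumn ox]]] barrel].

[[midnight [garden [autumn ox]]] barrel]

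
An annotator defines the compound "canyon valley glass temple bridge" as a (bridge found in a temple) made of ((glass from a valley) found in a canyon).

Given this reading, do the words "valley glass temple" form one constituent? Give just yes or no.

The top-level split is [canyon valley glass] [temple bridge]; the full structure is [[canyon [valley glass]] [temple bridge]].
"valley glass temple" straddles a constituent boundary, so it is not a single unit.

no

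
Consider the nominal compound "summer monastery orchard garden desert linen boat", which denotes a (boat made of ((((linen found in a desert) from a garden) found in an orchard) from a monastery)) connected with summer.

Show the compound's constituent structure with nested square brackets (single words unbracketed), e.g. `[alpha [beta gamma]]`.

Overall it is a kind of boat (specifically "monastery orchard garden desert linen boat"); the modifier is "summer".
Within "monastery orchard garden desert linen boat", the head is "boat" and the modifier is "monastery orchard garden desert linen".
Within "monastery orchard garden desert linen", the head is "linen" (specifically "orchard garden desert linen") and the modifier is "monastery".
Within "orchard garden desert linen", the head is "linen" (specifically "garden desert linen") and the modifier is "orchard".
Within "garden desert linen", the head is "linen" (specifically "desert linen") and the modifier is "garden".
Within "desert linen", the head is "linen" and the modifier is "desert".
Putting it together: [summer [[monastery [orchard [garden [desert linen]]]] boat]].

[summer [[monastery [orchard [garden [desert linen]]]] boat]]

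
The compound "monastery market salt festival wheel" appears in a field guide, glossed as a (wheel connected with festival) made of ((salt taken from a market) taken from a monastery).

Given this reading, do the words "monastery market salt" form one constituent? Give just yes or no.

yes

The paraphrase groups the words so that "monastery market salt" is one unit: it corresponds to a single parenthesized sub-phrase.
The full structure is [[monastery [market salt]] [festival wheel]], in which [monastery market salt] is a constituent.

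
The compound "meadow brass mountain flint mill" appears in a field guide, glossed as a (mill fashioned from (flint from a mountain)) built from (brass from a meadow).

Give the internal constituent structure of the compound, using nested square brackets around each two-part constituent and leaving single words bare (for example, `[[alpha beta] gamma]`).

[[meadow brass] [[mountain flint] mill]]

Whole compound: head "mill" (specifically "mountain flint mill"), modifier "meadow brass".
"meadow brass" → head "brass", modifier "meadow".
"mountain flint mill" → head "mill", modifier "mountain flint".
"mountain flint" → head "flint", modifier "mountain".
Putting it together: [[meadow brass] [[mountain flint] mill]].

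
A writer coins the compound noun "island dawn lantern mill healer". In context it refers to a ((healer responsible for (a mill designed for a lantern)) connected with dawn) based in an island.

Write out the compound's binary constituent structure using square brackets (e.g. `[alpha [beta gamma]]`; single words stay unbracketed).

[island [dawn [[lantern mill] healer]]]

The outermost head in the paraphrase is "healer" (specifically "dawn lantern mill healer"), modified by "island".
Inside "dawn lantern mill healer": head "healer" (specifically "lantern mill healer"), modifier "dawn".
Inside "lantern mill healer": head "healer", modifier "lantern mill".
Inside "lantern mill": head "mill", modifier "lantern".
So the structure is [island [dawn [[lantern mill] healer]]].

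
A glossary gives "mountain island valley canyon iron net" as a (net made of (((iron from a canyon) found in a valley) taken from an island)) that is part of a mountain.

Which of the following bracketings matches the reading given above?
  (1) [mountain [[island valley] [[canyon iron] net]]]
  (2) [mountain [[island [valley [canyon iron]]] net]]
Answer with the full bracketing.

[mountain [[island [valley [canyon iron]]] net]]

The paraphrase's head is the "net" part ("island valley canyon iron net"); its modifier is "mountain".
That top-level split, carried through the inner groups, gives [mountain [[island [valley [canyon iron]]] net]].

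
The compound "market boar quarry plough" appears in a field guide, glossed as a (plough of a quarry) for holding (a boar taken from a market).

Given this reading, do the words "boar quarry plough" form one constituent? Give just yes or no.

no

The top-level split is [market boar] [quarry plough]; the full structure is [[market boar] [quarry plough]].
"boar quarry plough" straddles a constituent boundary, so it is not a single unit.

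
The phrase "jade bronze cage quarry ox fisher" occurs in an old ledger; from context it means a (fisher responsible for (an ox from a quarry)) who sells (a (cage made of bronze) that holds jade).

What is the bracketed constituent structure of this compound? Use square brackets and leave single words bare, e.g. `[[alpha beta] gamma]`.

At the top level: head "fisher" (specifically "quarry ox fisher"); modifier "jade bronze cage".
Within "jade bronze cage", the head is "cage" (specifically "bronze cage") and the modifier is "jade".
Within "bronze cage", the head is "cage" and the modifier is "bronze".
Within "quarry ox fisher", the head is "fisher" and the modifier is "quarry ox".
Within "quarry ox", the head is "ox" and the modifier is "quarry".
Putting it together: [[jade [bronze cage]] [[quarry ox] fisher]].

[[jade [bronze cage]] [[quarry ox] fisher]]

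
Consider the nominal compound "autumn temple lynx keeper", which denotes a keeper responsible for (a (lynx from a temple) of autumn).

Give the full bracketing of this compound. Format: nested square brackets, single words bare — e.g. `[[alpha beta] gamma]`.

Whole compound: head "keeper", modifier "autumn temple lynx".
"autumn temple lynx" → head "lynx" (specifically "temple lynx"), modifier "autumn".
"temple lynx" → head "lynx", modifier "temple".
Putting it together: [[autumn [temple lynx]] keeper].

[[autumn [temple lynx]] keeper]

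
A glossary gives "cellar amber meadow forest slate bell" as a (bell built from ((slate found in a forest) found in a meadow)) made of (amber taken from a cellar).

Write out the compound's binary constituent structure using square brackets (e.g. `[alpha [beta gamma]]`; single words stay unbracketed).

[[cellar amber] [[meadow [forest slate]] bell]]

The outermost head in the paraphrase is "bell" (specifically "meadow forest slate bell"), modified by "cellar amber".
"cellar amber" → head "amber", modifier "cellar".
"meadow forest slate bell" → head "bell", modifier "meadow forest slate".
"meadow forest slate" → head "slate" (specifically "forest slate"), modifier "meadow".
"forest slate" → head "slate", modifier "forest".
Assembled: [[cellar amber] [[meadow [forest slate]] bell]].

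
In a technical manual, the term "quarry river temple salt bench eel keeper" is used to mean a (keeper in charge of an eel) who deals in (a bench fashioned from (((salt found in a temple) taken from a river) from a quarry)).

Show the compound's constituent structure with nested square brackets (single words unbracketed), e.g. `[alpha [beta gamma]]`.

[[[quarry [river [temple salt]]] bench] [eel keeper]]

The outermost head in the paraphrase is "keeper" (specifically "eel keeper"), modified by "quarry river temple salt bench".
Inside "quarry river temple salt bench": head "bench", modifier "quarry river temple salt".
Inside "quarry river temple salt": head "salt" (specifically "river temple salt"), modifier "quarry".
Inside "river temple salt": head "salt" (specifically "temple salt"), modifier "river".
Inside "temple salt": head "salt", modifier "temple".
Inside "eel keeper": head "keeper", modifier "eel".
Assembled: [[[quarry [river [temple salt]]] bench] [eel keeper]].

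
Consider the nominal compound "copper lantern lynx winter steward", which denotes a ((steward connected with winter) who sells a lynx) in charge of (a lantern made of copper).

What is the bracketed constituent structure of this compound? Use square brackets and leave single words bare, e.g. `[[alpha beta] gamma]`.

[[copper lantern] [lynx [winter steward]]]

At the top level: head "steward" (specifically "lynx winter steward"); modifier "copper lantern".
Within "copper lantern", the head is "lantern" and the modifier is "copper".
Within "lynx winter steward", the head is "steward" (specifically "winter steward") and the modifier is "lynx".
Within "winter steward", the head is "steward" and the modifier is "winter".
Assembled: [[copper lantern] [lynx [winter steward]]].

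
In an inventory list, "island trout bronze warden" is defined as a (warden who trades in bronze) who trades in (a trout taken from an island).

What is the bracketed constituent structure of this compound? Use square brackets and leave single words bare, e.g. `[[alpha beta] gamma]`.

At the top level: head "warden" (specifically "bronze warden"); modifier "island trout".
Inside "island trout": head "trout", modifier "island".
Inside "bronze warden": head "warden", modifier "bronze".
Assembled: [[island trout] [bronze warden]].

[[island trout] [bronze warden]]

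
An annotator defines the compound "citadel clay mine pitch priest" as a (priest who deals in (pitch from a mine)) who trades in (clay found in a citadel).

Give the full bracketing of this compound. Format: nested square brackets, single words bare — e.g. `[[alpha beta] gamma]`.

Whole compound: head "priest" (specifically "mine pitch priest"), modifier "citadel clay".
Within "citadel clay", the head is "clay" and the modifier is "citadel".
Within "mine pitch priest", the head is "priest" and the modifier is "mine pitch".
Within "mine pitch", the head is "pitch" and the modifier is "mine".
So the structure is [[citadel clay] [[mine pitch] priest]].

[[citadel clay] [[mine pitch] priest]]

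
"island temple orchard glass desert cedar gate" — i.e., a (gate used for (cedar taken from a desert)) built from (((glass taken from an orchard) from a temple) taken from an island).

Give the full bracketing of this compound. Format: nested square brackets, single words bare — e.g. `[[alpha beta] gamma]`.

Overall it is a kind of gate (specifically "desert cedar gate"); the modifier is "island temple orchard glass".
"island temple orchard glass" → head "glass" (specifically "temple orchard glass"), modifier "island".
"temple orchard glass" → head "glass" (specifically "orchard glass"), modifier "temple".
"orchard glass" → head "glass", modifier "orchard".
"desert cedar gate" → head "gate", modifier "desert cedar".
"desert cedar" → head "cedar", modifier "desert".
Assembled: [[island [temple [orchard glass]]] [[desert cedar] gate]].

[[island [temple [orchard glass]]] [[desert cedar] gate]]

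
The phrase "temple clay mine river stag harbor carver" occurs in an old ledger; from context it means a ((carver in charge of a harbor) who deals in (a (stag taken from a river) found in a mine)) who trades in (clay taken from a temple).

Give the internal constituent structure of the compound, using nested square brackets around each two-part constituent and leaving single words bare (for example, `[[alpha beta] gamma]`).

At the top level: head "carver" (specifically "mine river stag harbor carver"); modifier "temple clay".
Within "temple clay", the head is "clay" and the modifier is "temple".
Within "mine river stag harbor carver", the head is "carver" (specifically "harbor carver") and the modifier is "mine river stag".
Within "mine river stag", the head is "stag" (specifically "river stag") and the modifier is "mine".
Within "river stag", the head is "stag" and the modifier is "river".
Within "harbor carver", the head is "carver" and the modifier is "harbor".
Assembled: [[temple clay] [[mine [river stag]] [harbor carver]]].

[[temple clay] [[mine [river stag]] [harbor carver]]]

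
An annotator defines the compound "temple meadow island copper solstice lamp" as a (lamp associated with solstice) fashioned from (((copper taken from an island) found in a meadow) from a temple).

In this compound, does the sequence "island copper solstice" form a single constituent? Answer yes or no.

no

The top-level split is [temple meadow island copper] [solstice lamp]; the full structure is [[temple [meadow [island copper]]] [solstice lamp]].
"island copper solstice" straddles a constituent boundary, so it is not a single unit.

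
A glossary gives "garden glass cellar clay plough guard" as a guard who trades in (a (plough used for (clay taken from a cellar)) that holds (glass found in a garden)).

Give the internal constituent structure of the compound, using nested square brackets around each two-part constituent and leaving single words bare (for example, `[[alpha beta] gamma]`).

[[[garden glass] [[cellar clay] plough]] guard]

Whole compound: head "guard", modifier "garden glass cellar clay plough".
Inside "garden glass cellar clay plough": head "plough" (specifically "cellar clay plough"), modifier "garden glass".
Inside "garden glass": head "glass", modifier "garden".
Inside "cellar clay plough": head "plough", modifier "cellar clay".
Inside "cellar clay": head "clay", modifier "cellar".
So the structure is [[[garden glass] [[cellar clay] plough]] guard].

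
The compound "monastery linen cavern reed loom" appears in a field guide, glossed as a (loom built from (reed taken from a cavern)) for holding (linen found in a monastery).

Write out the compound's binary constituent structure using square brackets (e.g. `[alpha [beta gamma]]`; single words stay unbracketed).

[[monastery linen] [[cavern reed] loom]]

At the top level: head "loom" (specifically "cavern reed loom"); modifier "monastery linen".
Inside "monastery linen": head "linen", modifier "monastery".
Inside "cavern reed loom": head "loom", modifier "cavern reed".
Inside "cavern reed": head "reed", modifier "cavern".
So the structure is [[monastery linen] [[cavern reed] loom]].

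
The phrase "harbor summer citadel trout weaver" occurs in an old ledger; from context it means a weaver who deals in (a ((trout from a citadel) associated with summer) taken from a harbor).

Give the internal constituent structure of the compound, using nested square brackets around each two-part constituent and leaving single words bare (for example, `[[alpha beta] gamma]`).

Whole compound: head "weaver", modifier "harbor summer citadel trout".
Inside "harbor summer citadel trout": head "trout" (specifically "summer citadel trout"), modifier "harbor".
Inside "summer citadel trout": head "trout" (specifically "citadel trout"), modifier "summer".
Inside "citadel trout": head "trout", modifier "citadel".
Putting it together: [[harbor [summer [citadel trout]]] weaver].

[[harbor [summer [citadel trout]]] weaver]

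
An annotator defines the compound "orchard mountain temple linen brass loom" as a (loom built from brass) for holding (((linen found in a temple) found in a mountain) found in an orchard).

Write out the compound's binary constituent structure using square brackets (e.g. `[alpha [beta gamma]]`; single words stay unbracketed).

[[orchard [mountain [temple linen]]] [brass loom]]

At the top level: head "loom" (specifically "brass loom"); modifier "orchard mountain temple linen".
"orchard mountain temple linen" → head "linen" (specifically "mountain temple linen"), modifier "orchard".
"mountain temple linen" → head "linen" (specifically "temple linen"), modifier "mountain".
"temple linen" → head "linen", modifier "temple".
"brass loom" → head "loom", modifier "brass".
So the structure is [[orchard [mountain [temple linen]]] [brass loom]].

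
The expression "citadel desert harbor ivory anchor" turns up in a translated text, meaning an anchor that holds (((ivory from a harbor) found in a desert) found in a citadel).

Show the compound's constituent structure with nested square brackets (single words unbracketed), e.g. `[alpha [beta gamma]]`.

[[citadel [desert [harbor ivory]]] anchor]

The outermost head in the paraphrase is "anchor", modified by "citadel desert harbor ivory".
Inside "citadel desert harbor ivory": head "ivory" (specifically "desert harbor ivory"), modifier "citadel".
Inside "desert harbor ivory": head "ivory" (specifically "harbor ivory"), modifier "desert".
Inside "harbor ivory": head "ivory", modifier "harbor".
So the structure is [[citadel [desert [harbor ivory]]] anchor].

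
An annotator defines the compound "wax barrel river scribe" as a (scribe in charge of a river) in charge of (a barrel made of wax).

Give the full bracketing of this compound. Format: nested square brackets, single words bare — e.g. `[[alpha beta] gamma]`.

[[wax barrel] [river scribe]]

Overall it is a kind of scribe (specifically "river scribe"); the modifier is "wax barrel".
"wax barrel" → head "barrel", modifier "wax".
"river scribe" → head "scribe", modifier "river".
Assembled: [[wax barrel] [river scribe]].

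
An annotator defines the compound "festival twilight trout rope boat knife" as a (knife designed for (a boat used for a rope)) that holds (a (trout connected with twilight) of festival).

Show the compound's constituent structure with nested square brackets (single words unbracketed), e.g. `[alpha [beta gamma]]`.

[[festival [twilight trout]] [[rope boat] knife]]

Overall it is a kind of knife (specifically "rope boat knife"); the modifier is "festival twilight trout".
Inside "festival twilight trout": head "trout" (specifically "twilight trout"), modifier "festival".
Inside "twilight trout": head "trout", modifier "twilight".
Inside "rope boat knife": head "knife", modifier "rope boat".
Inside "rope boat": head "boat", modifier "rope".
Putting it together: [[festival [twilight trout]] [[rope boat] knife]].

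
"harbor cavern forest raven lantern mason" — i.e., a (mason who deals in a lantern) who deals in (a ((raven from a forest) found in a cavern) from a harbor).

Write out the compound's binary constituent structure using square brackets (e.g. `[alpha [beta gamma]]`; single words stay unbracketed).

Whole compound: head "mason" (specifically "lantern mason"), modifier "harbor cavern forest raven".
Inside "harbor cavern forest raven": head "raven" (specifically "cavern forest raven"), modifier "harbor".
Inside "cavern forest raven": head "raven" (specifically "forest raven"), modifier "cavern".
Inside "forest raven": head "raven", modifier "forest".
Inside "lantern mason": head "mason", modifier "lantern".
Assembled: [[harbor [cavern [forest raven]]] [lantern mason]].

[[harbor [cavern [forest raven]]] [lantern mason]]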